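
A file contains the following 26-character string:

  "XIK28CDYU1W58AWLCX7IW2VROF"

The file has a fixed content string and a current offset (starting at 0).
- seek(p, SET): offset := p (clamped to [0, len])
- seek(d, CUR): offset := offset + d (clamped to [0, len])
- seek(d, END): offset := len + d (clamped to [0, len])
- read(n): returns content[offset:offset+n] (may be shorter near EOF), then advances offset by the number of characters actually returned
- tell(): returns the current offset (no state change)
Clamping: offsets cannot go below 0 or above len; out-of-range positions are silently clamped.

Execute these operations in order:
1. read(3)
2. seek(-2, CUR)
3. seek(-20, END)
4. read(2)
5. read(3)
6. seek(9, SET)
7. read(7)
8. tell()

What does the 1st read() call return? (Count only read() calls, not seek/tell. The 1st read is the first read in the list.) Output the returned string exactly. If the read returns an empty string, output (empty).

After 1 (read(3)): returned 'XIK', offset=3
After 2 (seek(-2, CUR)): offset=1
After 3 (seek(-20, END)): offset=6
After 4 (read(2)): returned 'DY', offset=8
After 5 (read(3)): returned 'U1W', offset=11
After 6 (seek(9, SET)): offset=9
After 7 (read(7)): returned '1W58AWL', offset=16
After 8 (tell()): offset=16

Answer: XIK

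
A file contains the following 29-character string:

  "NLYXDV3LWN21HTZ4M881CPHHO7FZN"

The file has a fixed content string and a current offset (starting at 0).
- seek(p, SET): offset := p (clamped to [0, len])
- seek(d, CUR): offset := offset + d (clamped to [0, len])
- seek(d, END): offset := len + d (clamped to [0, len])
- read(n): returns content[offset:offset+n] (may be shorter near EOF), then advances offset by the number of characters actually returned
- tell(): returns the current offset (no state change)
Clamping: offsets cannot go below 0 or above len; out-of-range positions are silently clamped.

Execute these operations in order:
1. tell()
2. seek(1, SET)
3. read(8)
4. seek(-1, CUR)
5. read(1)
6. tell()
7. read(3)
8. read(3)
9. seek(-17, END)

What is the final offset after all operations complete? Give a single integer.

After 1 (tell()): offset=0
After 2 (seek(1, SET)): offset=1
After 3 (read(8)): returned 'LYXDV3LW', offset=9
After 4 (seek(-1, CUR)): offset=8
After 5 (read(1)): returned 'W', offset=9
After 6 (tell()): offset=9
After 7 (read(3)): returned 'N21', offset=12
After 8 (read(3)): returned 'HTZ', offset=15
After 9 (seek(-17, END)): offset=12

Answer: 12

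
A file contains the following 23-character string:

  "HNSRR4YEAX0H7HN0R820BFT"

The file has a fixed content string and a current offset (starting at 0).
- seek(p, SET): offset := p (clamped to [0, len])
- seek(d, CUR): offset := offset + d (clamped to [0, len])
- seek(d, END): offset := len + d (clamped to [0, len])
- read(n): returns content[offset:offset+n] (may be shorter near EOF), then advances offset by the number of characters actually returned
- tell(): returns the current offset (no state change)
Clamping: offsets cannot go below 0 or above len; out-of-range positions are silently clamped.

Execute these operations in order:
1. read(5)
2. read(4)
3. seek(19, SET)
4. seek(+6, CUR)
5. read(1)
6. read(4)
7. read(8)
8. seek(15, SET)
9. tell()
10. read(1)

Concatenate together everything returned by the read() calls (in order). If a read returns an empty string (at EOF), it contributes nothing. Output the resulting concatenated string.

Answer: HNSRR4YEA0

Derivation:
After 1 (read(5)): returned 'HNSRR', offset=5
After 2 (read(4)): returned '4YEA', offset=9
After 3 (seek(19, SET)): offset=19
After 4 (seek(+6, CUR)): offset=23
After 5 (read(1)): returned '', offset=23
After 6 (read(4)): returned '', offset=23
After 7 (read(8)): returned '', offset=23
After 8 (seek(15, SET)): offset=15
After 9 (tell()): offset=15
After 10 (read(1)): returned '0', offset=16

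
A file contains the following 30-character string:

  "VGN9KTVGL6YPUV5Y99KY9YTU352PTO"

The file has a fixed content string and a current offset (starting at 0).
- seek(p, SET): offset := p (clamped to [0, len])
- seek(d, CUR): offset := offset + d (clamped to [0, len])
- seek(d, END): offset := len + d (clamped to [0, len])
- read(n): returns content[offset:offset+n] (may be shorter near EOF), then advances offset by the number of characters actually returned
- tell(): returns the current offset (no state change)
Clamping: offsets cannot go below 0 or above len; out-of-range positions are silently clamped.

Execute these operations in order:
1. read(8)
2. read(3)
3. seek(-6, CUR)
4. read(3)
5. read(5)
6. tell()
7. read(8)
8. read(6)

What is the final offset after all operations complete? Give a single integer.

Answer: 27

Derivation:
After 1 (read(8)): returned 'VGN9KTVG', offset=8
After 2 (read(3)): returned 'L6Y', offset=11
After 3 (seek(-6, CUR)): offset=5
After 4 (read(3)): returned 'TVG', offset=8
After 5 (read(5)): returned 'L6YPU', offset=13
After 6 (tell()): offset=13
After 7 (read(8)): returned 'V5Y99KY9', offset=21
After 8 (read(6)): returned 'YTU352', offset=27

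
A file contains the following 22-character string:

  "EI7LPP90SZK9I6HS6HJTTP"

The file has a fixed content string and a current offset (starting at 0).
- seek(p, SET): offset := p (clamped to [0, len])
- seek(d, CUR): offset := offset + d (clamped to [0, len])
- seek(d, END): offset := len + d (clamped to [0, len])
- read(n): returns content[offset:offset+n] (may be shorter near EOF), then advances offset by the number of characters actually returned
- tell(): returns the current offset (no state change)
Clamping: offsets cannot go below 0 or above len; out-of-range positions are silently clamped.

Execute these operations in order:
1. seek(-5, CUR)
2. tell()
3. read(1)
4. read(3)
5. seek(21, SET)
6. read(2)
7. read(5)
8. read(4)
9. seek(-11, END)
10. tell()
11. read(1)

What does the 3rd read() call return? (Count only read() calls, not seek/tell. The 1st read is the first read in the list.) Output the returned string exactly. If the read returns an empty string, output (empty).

Answer: P

Derivation:
After 1 (seek(-5, CUR)): offset=0
After 2 (tell()): offset=0
After 3 (read(1)): returned 'E', offset=1
After 4 (read(3)): returned 'I7L', offset=4
After 5 (seek(21, SET)): offset=21
After 6 (read(2)): returned 'P', offset=22
After 7 (read(5)): returned '', offset=22
After 8 (read(4)): returned '', offset=22
After 9 (seek(-11, END)): offset=11
After 10 (tell()): offset=11
After 11 (read(1)): returned '9', offset=12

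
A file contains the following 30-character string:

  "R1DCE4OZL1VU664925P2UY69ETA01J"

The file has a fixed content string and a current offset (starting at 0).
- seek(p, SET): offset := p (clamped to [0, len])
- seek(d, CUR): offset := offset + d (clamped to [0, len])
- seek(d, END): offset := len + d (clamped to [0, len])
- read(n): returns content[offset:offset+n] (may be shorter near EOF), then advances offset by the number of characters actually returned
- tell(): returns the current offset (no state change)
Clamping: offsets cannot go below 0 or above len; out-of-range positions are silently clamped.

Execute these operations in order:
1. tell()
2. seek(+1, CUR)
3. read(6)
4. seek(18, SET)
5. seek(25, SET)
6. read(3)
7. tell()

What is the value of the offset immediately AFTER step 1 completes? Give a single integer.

After 1 (tell()): offset=0

Answer: 0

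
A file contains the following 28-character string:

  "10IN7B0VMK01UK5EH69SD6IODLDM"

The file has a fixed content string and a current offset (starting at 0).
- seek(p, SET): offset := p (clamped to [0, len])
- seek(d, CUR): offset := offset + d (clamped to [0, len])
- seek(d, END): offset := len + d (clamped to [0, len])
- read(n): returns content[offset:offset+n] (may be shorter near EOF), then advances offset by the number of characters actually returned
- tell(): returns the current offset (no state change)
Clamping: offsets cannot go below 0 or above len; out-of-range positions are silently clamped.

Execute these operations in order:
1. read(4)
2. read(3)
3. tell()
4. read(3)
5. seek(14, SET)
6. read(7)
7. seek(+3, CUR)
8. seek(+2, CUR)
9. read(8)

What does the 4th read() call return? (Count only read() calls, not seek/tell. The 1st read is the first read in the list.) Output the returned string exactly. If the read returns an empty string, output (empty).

Answer: 5EH69SD

Derivation:
After 1 (read(4)): returned '10IN', offset=4
After 2 (read(3)): returned '7B0', offset=7
After 3 (tell()): offset=7
After 4 (read(3)): returned 'VMK', offset=10
After 5 (seek(14, SET)): offset=14
After 6 (read(7)): returned '5EH69SD', offset=21
After 7 (seek(+3, CUR)): offset=24
After 8 (seek(+2, CUR)): offset=26
After 9 (read(8)): returned 'DM', offset=28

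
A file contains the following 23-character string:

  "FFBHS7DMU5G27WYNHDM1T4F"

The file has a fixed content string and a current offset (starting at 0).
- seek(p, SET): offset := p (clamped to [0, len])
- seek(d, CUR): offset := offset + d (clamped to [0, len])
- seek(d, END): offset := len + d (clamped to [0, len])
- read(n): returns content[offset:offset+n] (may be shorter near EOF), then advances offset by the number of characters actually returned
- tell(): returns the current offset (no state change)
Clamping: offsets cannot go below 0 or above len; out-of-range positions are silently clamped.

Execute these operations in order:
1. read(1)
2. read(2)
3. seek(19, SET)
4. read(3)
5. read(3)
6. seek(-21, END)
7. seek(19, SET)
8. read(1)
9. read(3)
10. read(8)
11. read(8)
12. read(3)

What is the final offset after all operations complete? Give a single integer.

Answer: 23

Derivation:
After 1 (read(1)): returned 'F', offset=1
After 2 (read(2)): returned 'FB', offset=3
After 3 (seek(19, SET)): offset=19
After 4 (read(3)): returned '1T4', offset=22
After 5 (read(3)): returned 'F', offset=23
After 6 (seek(-21, END)): offset=2
After 7 (seek(19, SET)): offset=19
After 8 (read(1)): returned '1', offset=20
After 9 (read(3)): returned 'T4F', offset=23
After 10 (read(8)): returned '', offset=23
After 11 (read(8)): returned '', offset=23
After 12 (read(3)): returned '', offset=23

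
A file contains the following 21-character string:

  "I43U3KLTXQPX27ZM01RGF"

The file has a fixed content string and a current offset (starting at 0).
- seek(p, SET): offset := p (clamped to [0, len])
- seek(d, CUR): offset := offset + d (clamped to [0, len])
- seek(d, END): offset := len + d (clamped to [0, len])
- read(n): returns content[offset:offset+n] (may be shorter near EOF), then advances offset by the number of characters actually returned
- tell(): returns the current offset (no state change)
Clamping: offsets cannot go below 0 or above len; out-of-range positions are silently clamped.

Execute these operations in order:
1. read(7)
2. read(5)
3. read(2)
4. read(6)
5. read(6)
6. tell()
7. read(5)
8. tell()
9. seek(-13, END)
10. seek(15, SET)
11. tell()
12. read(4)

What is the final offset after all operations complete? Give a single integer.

Answer: 19

Derivation:
After 1 (read(7)): returned 'I43U3KL', offset=7
After 2 (read(5)): returned 'TXQPX', offset=12
After 3 (read(2)): returned '27', offset=14
After 4 (read(6)): returned 'ZM01RG', offset=20
After 5 (read(6)): returned 'F', offset=21
After 6 (tell()): offset=21
After 7 (read(5)): returned '', offset=21
After 8 (tell()): offset=21
After 9 (seek(-13, END)): offset=8
After 10 (seek(15, SET)): offset=15
After 11 (tell()): offset=15
After 12 (read(4)): returned 'M01R', offset=19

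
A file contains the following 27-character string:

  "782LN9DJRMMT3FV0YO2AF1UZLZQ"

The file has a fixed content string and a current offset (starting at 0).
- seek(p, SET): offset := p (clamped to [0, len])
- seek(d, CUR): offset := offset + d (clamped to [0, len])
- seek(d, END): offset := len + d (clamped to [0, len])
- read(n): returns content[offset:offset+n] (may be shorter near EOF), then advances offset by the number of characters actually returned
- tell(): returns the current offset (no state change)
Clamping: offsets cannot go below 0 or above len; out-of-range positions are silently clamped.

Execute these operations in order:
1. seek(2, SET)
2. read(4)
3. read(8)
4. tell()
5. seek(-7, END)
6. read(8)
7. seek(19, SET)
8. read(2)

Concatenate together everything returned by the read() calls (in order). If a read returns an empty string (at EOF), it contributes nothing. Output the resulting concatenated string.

Answer: 2LN9DJRMMT3FF1UZLZQAF

Derivation:
After 1 (seek(2, SET)): offset=2
After 2 (read(4)): returned '2LN9', offset=6
After 3 (read(8)): returned 'DJRMMT3F', offset=14
After 4 (tell()): offset=14
After 5 (seek(-7, END)): offset=20
After 6 (read(8)): returned 'F1UZLZQ', offset=27
After 7 (seek(19, SET)): offset=19
After 8 (read(2)): returned 'AF', offset=21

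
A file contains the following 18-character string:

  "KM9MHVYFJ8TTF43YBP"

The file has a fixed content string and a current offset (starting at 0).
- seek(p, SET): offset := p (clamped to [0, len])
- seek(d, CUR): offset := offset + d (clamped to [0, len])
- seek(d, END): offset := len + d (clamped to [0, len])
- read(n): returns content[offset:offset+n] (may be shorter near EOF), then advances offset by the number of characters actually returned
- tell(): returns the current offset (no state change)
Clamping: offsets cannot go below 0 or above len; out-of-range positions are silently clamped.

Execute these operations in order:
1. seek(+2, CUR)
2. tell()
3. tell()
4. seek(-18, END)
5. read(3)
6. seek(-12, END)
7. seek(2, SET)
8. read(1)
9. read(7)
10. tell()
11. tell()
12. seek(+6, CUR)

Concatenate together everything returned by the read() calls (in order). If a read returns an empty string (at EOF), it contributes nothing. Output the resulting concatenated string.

After 1 (seek(+2, CUR)): offset=2
After 2 (tell()): offset=2
After 3 (tell()): offset=2
After 4 (seek(-18, END)): offset=0
After 5 (read(3)): returned 'KM9', offset=3
After 6 (seek(-12, END)): offset=6
After 7 (seek(2, SET)): offset=2
After 8 (read(1)): returned '9', offset=3
After 9 (read(7)): returned 'MHVYFJ8', offset=10
After 10 (tell()): offset=10
After 11 (tell()): offset=10
After 12 (seek(+6, CUR)): offset=16

Answer: KM99MHVYFJ8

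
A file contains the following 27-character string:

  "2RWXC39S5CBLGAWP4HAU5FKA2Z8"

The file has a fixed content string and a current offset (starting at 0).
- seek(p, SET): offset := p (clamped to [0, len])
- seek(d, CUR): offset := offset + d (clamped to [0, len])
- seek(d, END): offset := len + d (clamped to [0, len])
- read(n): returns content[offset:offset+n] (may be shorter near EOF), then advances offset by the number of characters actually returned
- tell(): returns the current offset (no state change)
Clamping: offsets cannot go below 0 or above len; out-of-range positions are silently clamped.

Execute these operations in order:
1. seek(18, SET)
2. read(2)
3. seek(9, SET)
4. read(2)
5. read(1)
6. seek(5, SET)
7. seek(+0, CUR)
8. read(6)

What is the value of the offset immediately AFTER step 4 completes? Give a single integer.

After 1 (seek(18, SET)): offset=18
After 2 (read(2)): returned 'AU', offset=20
After 3 (seek(9, SET)): offset=9
After 4 (read(2)): returned 'CB', offset=11

Answer: 11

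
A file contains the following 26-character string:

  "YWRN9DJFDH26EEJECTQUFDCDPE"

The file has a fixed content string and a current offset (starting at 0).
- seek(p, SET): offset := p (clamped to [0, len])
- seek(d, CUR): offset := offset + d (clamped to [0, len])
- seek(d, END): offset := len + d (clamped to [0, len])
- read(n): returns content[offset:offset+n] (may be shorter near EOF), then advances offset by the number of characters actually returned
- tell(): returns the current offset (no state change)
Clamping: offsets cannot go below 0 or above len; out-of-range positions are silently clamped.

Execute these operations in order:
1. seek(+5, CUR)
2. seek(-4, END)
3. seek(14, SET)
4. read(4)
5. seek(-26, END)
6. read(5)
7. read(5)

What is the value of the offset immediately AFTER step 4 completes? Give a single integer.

After 1 (seek(+5, CUR)): offset=5
After 2 (seek(-4, END)): offset=22
After 3 (seek(14, SET)): offset=14
After 4 (read(4)): returned 'JECT', offset=18

Answer: 18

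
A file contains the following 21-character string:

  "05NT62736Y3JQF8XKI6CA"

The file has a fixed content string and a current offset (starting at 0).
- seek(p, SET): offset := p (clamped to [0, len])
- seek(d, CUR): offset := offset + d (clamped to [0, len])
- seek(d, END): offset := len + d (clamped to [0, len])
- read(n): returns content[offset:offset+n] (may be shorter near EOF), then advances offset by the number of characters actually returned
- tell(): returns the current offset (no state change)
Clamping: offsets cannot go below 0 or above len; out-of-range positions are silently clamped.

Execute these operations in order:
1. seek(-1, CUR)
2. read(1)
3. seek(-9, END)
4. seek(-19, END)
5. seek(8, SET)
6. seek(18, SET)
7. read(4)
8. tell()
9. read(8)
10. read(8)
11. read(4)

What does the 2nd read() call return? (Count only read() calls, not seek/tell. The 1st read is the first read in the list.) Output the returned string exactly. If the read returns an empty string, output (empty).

Answer: 6CA

Derivation:
After 1 (seek(-1, CUR)): offset=0
After 2 (read(1)): returned '0', offset=1
After 3 (seek(-9, END)): offset=12
After 4 (seek(-19, END)): offset=2
After 5 (seek(8, SET)): offset=8
After 6 (seek(18, SET)): offset=18
After 7 (read(4)): returned '6CA', offset=21
After 8 (tell()): offset=21
After 9 (read(8)): returned '', offset=21
After 10 (read(8)): returned '', offset=21
After 11 (read(4)): returned '', offset=21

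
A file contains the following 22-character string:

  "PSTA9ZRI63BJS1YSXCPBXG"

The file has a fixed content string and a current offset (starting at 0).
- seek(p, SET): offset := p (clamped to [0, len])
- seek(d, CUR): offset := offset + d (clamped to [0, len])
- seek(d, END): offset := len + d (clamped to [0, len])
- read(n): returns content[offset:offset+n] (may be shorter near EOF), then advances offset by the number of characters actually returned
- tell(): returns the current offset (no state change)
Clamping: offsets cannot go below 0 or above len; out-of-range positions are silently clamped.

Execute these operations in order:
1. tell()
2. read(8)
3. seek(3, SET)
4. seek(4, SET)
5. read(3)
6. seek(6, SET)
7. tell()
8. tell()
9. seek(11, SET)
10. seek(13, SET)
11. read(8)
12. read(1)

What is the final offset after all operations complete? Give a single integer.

Answer: 22

Derivation:
After 1 (tell()): offset=0
After 2 (read(8)): returned 'PSTA9ZRI', offset=8
After 3 (seek(3, SET)): offset=3
After 4 (seek(4, SET)): offset=4
After 5 (read(3)): returned '9ZR', offset=7
After 6 (seek(6, SET)): offset=6
After 7 (tell()): offset=6
After 8 (tell()): offset=6
After 9 (seek(11, SET)): offset=11
After 10 (seek(13, SET)): offset=13
After 11 (read(8)): returned '1YSXCPBX', offset=21
After 12 (read(1)): returned 'G', offset=22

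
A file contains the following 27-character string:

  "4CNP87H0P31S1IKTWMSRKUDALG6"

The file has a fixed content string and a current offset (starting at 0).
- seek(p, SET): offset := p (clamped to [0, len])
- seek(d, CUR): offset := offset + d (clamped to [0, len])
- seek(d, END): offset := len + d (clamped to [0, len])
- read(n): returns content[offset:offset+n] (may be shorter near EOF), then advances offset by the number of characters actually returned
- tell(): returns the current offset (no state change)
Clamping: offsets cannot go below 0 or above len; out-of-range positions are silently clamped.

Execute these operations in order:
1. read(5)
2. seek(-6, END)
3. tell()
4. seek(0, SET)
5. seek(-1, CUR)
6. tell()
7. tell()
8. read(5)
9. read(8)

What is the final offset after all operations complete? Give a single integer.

Answer: 13

Derivation:
After 1 (read(5)): returned '4CNP8', offset=5
After 2 (seek(-6, END)): offset=21
After 3 (tell()): offset=21
After 4 (seek(0, SET)): offset=0
After 5 (seek(-1, CUR)): offset=0
After 6 (tell()): offset=0
After 7 (tell()): offset=0
After 8 (read(5)): returned '4CNP8', offset=5
After 9 (read(8)): returned '7H0P31S1', offset=13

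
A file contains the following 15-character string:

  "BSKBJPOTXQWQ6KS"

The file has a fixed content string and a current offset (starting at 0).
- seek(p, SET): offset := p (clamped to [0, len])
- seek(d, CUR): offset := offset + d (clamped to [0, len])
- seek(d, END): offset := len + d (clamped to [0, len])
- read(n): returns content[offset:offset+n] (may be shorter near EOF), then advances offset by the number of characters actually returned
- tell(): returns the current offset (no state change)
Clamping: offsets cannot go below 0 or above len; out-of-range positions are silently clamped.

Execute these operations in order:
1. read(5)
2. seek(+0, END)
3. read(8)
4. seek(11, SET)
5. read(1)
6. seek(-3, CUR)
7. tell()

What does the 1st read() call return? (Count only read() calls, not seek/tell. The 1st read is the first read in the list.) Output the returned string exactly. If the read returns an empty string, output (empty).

After 1 (read(5)): returned 'BSKBJ', offset=5
After 2 (seek(+0, END)): offset=15
After 3 (read(8)): returned '', offset=15
After 4 (seek(11, SET)): offset=11
After 5 (read(1)): returned 'Q', offset=12
After 6 (seek(-3, CUR)): offset=9
After 7 (tell()): offset=9

Answer: BSKBJ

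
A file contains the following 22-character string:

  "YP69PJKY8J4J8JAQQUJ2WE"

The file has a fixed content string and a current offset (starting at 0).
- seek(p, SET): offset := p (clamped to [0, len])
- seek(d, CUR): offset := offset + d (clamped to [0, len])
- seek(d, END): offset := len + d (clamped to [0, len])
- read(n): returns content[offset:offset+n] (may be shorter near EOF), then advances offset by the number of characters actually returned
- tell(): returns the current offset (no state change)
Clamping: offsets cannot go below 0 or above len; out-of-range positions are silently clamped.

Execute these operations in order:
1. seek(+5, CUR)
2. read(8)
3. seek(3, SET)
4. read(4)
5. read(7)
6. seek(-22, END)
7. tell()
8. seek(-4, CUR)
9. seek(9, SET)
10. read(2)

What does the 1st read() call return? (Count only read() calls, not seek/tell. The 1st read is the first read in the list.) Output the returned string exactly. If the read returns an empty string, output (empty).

After 1 (seek(+5, CUR)): offset=5
After 2 (read(8)): returned 'JKY8J4J8', offset=13
After 3 (seek(3, SET)): offset=3
After 4 (read(4)): returned '9PJK', offset=7
After 5 (read(7)): returned 'Y8J4J8J', offset=14
After 6 (seek(-22, END)): offset=0
After 7 (tell()): offset=0
After 8 (seek(-4, CUR)): offset=0
After 9 (seek(9, SET)): offset=9
After 10 (read(2)): returned 'J4', offset=11

Answer: JKY8J4J8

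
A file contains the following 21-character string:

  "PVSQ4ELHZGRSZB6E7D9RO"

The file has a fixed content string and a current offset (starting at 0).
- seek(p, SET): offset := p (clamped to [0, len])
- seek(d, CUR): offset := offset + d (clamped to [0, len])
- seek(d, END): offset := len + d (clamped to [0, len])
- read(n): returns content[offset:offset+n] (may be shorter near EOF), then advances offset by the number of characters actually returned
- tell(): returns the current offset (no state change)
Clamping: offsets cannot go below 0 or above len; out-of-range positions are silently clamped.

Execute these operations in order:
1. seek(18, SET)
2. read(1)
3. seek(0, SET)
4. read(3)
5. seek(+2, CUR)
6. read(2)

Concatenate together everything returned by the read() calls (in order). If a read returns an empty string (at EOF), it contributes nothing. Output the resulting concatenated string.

Answer: 9PVSEL

Derivation:
After 1 (seek(18, SET)): offset=18
After 2 (read(1)): returned '9', offset=19
After 3 (seek(0, SET)): offset=0
After 4 (read(3)): returned 'PVS', offset=3
After 5 (seek(+2, CUR)): offset=5
After 6 (read(2)): returned 'EL', offset=7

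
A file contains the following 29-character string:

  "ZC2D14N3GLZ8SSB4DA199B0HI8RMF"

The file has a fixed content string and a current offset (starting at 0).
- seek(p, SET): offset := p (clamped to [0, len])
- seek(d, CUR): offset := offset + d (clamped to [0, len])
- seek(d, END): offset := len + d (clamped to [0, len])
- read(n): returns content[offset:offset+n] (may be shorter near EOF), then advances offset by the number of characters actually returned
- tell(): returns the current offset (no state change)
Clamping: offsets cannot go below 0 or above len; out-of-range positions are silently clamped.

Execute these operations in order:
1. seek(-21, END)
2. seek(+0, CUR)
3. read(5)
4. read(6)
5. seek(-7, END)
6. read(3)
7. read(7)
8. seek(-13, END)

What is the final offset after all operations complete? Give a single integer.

Answer: 16

Derivation:
After 1 (seek(-21, END)): offset=8
After 2 (seek(+0, CUR)): offset=8
After 3 (read(5)): returned 'GLZ8S', offset=13
After 4 (read(6)): returned 'SB4DA1', offset=19
After 5 (seek(-7, END)): offset=22
After 6 (read(3)): returned '0HI', offset=25
After 7 (read(7)): returned '8RMF', offset=29
After 8 (seek(-13, END)): offset=16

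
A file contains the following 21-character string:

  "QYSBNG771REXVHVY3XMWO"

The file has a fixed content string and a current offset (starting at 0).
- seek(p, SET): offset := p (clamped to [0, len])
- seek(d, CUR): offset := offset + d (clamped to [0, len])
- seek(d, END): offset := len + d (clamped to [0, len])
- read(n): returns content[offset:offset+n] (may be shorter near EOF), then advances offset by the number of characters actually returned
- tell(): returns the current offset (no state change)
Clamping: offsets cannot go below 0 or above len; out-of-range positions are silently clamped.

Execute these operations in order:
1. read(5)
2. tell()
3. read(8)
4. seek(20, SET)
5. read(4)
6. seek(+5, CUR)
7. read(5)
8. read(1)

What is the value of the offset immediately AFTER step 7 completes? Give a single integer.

After 1 (read(5)): returned 'QYSBN', offset=5
After 2 (tell()): offset=5
After 3 (read(8)): returned 'G771REXV', offset=13
After 4 (seek(20, SET)): offset=20
After 5 (read(4)): returned 'O', offset=21
After 6 (seek(+5, CUR)): offset=21
After 7 (read(5)): returned '', offset=21

Answer: 21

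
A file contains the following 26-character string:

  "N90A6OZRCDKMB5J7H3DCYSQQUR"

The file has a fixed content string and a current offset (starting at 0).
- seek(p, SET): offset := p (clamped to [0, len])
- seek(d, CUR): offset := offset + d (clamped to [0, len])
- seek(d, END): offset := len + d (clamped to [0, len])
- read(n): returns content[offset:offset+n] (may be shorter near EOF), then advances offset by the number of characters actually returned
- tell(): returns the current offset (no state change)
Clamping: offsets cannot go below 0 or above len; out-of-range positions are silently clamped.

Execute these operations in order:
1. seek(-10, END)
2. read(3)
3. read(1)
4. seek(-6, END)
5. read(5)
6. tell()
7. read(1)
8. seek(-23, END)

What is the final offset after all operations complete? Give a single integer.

After 1 (seek(-10, END)): offset=16
After 2 (read(3)): returned 'H3D', offset=19
After 3 (read(1)): returned 'C', offset=20
After 4 (seek(-6, END)): offset=20
After 5 (read(5)): returned 'YSQQU', offset=25
After 6 (tell()): offset=25
After 7 (read(1)): returned 'R', offset=26
After 8 (seek(-23, END)): offset=3

Answer: 3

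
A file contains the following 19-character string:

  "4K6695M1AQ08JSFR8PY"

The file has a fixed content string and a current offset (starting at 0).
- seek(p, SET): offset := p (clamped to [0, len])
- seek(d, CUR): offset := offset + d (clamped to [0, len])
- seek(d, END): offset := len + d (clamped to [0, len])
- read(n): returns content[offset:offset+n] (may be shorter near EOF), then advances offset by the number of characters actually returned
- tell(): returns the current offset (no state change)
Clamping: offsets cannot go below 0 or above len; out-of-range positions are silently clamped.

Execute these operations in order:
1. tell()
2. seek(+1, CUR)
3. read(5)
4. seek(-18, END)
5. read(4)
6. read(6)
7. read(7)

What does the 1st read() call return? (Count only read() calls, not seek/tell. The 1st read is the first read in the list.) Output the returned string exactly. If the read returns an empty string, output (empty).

After 1 (tell()): offset=0
After 2 (seek(+1, CUR)): offset=1
After 3 (read(5)): returned 'K6695', offset=6
After 4 (seek(-18, END)): offset=1
After 5 (read(4)): returned 'K669', offset=5
After 6 (read(6)): returned '5M1AQ0', offset=11
After 7 (read(7)): returned '8JSFR8P', offset=18

Answer: K6695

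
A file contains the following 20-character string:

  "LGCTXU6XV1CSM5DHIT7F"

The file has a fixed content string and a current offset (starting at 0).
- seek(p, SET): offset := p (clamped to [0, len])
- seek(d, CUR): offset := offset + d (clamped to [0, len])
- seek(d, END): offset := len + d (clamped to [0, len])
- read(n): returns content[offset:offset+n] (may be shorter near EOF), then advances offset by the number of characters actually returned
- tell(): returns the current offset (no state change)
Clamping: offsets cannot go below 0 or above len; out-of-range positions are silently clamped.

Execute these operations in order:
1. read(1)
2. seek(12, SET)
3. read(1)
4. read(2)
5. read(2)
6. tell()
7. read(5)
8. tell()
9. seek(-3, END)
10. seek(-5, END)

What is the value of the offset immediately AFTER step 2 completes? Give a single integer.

Answer: 12

Derivation:
After 1 (read(1)): returned 'L', offset=1
After 2 (seek(12, SET)): offset=12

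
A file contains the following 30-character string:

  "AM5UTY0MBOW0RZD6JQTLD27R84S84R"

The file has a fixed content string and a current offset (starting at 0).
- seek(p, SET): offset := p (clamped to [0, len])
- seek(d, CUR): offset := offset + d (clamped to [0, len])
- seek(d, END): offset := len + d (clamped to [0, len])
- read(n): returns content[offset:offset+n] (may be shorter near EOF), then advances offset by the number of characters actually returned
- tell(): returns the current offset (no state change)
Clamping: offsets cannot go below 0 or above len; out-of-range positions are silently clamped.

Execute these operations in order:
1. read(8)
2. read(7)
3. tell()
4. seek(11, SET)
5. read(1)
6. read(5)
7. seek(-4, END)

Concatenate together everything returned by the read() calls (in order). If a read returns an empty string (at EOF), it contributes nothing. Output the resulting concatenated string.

After 1 (read(8)): returned 'AM5UTY0M', offset=8
After 2 (read(7)): returned 'BOW0RZD', offset=15
After 3 (tell()): offset=15
After 4 (seek(11, SET)): offset=11
After 5 (read(1)): returned '0', offset=12
After 6 (read(5)): returned 'RZD6J', offset=17
After 7 (seek(-4, END)): offset=26

Answer: AM5UTY0MBOW0RZD0RZD6J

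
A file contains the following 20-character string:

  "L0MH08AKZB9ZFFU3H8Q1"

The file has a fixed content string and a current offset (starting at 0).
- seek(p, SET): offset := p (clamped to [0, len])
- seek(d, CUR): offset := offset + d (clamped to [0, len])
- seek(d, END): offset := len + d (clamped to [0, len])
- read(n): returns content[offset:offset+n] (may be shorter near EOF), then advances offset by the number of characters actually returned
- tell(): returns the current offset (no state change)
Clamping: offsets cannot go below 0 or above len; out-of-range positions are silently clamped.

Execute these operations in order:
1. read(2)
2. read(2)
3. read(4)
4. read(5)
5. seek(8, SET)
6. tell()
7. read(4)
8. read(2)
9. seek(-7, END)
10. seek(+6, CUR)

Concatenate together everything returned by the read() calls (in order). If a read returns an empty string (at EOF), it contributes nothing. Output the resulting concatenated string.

Answer: L0MH08AKZB9ZFZB9ZFF

Derivation:
After 1 (read(2)): returned 'L0', offset=2
After 2 (read(2)): returned 'MH', offset=4
After 3 (read(4)): returned '08AK', offset=8
After 4 (read(5)): returned 'ZB9ZF', offset=13
After 5 (seek(8, SET)): offset=8
After 6 (tell()): offset=8
After 7 (read(4)): returned 'ZB9Z', offset=12
After 8 (read(2)): returned 'FF', offset=14
After 9 (seek(-7, END)): offset=13
After 10 (seek(+6, CUR)): offset=19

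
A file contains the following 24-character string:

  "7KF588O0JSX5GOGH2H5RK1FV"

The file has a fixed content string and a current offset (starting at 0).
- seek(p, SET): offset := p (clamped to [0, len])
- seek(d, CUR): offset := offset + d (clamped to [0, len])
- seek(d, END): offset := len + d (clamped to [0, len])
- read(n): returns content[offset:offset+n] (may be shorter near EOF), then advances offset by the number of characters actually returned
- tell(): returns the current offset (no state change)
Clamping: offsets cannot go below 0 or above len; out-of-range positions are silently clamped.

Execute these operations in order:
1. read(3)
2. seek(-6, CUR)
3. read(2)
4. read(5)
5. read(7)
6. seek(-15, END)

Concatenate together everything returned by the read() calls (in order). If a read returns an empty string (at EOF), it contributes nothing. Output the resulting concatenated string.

After 1 (read(3)): returned '7KF', offset=3
After 2 (seek(-6, CUR)): offset=0
After 3 (read(2)): returned '7K', offset=2
After 4 (read(5)): returned 'F588O', offset=7
After 5 (read(7)): returned '0JSX5GO', offset=14
After 6 (seek(-15, END)): offset=9

Answer: 7KF7KF588O0JSX5GO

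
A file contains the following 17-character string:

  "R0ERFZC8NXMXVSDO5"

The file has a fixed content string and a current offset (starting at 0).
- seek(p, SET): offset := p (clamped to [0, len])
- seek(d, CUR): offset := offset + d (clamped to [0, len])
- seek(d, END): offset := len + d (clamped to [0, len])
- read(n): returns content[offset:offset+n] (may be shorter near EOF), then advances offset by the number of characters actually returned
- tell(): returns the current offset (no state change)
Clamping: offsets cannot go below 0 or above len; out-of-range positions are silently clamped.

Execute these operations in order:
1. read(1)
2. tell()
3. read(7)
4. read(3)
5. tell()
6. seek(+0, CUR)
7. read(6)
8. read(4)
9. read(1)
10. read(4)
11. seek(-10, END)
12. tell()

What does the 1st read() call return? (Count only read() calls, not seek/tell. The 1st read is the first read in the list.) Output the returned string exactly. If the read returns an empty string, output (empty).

After 1 (read(1)): returned 'R', offset=1
After 2 (tell()): offset=1
After 3 (read(7)): returned '0ERFZC8', offset=8
After 4 (read(3)): returned 'NXM', offset=11
After 5 (tell()): offset=11
After 6 (seek(+0, CUR)): offset=11
After 7 (read(6)): returned 'XVSDO5', offset=17
After 8 (read(4)): returned '', offset=17
After 9 (read(1)): returned '', offset=17
After 10 (read(4)): returned '', offset=17
After 11 (seek(-10, END)): offset=7
After 12 (tell()): offset=7

Answer: R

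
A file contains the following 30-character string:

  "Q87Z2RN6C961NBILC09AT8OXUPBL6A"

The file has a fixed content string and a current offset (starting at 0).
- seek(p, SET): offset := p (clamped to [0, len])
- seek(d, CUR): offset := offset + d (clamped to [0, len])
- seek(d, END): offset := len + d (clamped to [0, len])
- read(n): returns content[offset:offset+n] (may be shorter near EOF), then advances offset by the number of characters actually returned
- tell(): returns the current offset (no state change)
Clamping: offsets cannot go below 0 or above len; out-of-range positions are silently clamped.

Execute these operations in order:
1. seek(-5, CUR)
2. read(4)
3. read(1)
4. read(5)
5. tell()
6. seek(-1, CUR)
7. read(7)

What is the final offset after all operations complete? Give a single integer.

After 1 (seek(-5, CUR)): offset=0
After 2 (read(4)): returned 'Q87Z', offset=4
After 3 (read(1)): returned '2', offset=5
After 4 (read(5)): returned 'RN6C9', offset=10
After 5 (tell()): offset=10
After 6 (seek(-1, CUR)): offset=9
After 7 (read(7)): returned '961NBIL', offset=16

Answer: 16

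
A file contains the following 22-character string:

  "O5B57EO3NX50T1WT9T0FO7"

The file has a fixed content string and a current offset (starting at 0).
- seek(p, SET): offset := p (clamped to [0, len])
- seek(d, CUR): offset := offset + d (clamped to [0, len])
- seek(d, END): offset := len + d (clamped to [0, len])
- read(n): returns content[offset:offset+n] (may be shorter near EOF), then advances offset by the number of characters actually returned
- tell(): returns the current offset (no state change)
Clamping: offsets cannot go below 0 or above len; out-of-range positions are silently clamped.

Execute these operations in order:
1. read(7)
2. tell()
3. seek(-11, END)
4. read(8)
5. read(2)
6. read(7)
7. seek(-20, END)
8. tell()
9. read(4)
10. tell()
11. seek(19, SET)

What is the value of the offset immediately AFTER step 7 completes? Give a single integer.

Answer: 2

Derivation:
After 1 (read(7)): returned 'O5B57EO', offset=7
After 2 (tell()): offset=7
After 3 (seek(-11, END)): offset=11
After 4 (read(8)): returned '0T1WT9T0', offset=19
After 5 (read(2)): returned 'FO', offset=21
After 6 (read(7)): returned '7', offset=22
After 7 (seek(-20, END)): offset=2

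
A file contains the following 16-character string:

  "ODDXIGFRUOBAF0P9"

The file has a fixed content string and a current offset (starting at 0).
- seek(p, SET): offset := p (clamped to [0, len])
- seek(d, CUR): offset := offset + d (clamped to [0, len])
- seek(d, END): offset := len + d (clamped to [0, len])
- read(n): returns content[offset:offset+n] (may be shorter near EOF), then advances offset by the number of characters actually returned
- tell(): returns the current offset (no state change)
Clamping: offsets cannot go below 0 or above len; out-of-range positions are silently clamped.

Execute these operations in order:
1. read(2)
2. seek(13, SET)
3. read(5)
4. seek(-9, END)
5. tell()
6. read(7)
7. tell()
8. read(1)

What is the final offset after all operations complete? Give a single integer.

After 1 (read(2)): returned 'OD', offset=2
After 2 (seek(13, SET)): offset=13
After 3 (read(5)): returned '0P9', offset=16
After 4 (seek(-9, END)): offset=7
After 5 (tell()): offset=7
After 6 (read(7)): returned 'RUOBAF0', offset=14
After 7 (tell()): offset=14
After 8 (read(1)): returned 'P', offset=15

Answer: 15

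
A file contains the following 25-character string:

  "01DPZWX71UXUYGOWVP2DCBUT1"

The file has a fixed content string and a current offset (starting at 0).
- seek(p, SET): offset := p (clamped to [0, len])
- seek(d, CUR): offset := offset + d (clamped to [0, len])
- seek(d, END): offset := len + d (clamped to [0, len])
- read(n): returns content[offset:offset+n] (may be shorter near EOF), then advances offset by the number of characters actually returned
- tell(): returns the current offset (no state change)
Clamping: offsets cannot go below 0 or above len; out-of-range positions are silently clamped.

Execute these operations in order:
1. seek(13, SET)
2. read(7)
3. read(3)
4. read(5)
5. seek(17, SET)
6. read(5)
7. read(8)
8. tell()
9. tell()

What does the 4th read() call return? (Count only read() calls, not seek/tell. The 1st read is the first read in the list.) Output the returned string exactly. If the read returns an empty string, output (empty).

Answer: P2DCB

Derivation:
After 1 (seek(13, SET)): offset=13
After 2 (read(7)): returned 'GOWVP2D', offset=20
After 3 (read(3)): returned 'CBU', offset=23
After 4 (read(5)): returned 'T1', offset=25
After 5 (seek(17, SET)): offset=17
After 6 (read(5)): returned 'P2DCB', offset=22
After 7 (read(8)): returned 'UT1', offset=25
After 8 (tell()): offset=25
After 9 (tell()): offset=25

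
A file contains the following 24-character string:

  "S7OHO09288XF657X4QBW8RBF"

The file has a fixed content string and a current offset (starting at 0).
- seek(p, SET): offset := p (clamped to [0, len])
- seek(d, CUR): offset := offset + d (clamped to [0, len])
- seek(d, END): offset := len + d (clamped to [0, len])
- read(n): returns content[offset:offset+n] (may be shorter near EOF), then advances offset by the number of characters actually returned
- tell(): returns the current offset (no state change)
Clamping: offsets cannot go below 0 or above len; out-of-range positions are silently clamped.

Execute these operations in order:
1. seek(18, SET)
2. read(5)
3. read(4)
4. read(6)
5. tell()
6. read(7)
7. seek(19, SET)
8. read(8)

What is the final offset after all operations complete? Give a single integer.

After 1 (seek(18, SET)): offset=18
After 2 (read(5)): returned 'BW8RB', offset=23
After 3 (read(4)): returned 'F', offset=24
After 4 (read(6)): returned '', offset=24
After 5 (tell()): offset=24
After 6 (read(7)): returned '', offset=24
After 7 (seek(19, SET)): offset=19
After 8 (read(8)): returned 'W8RBF', offset=24

Answer: 24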